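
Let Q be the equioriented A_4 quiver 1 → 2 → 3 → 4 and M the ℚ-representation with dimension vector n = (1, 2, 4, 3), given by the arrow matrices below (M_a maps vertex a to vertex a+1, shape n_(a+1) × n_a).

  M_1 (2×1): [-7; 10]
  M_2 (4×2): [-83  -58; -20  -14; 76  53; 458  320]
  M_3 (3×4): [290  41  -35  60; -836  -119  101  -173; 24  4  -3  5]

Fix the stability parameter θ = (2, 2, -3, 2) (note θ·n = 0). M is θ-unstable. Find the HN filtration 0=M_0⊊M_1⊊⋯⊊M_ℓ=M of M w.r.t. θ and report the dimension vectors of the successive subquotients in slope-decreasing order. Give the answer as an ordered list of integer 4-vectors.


Via rank(M_{q-1}∘⋯∘M_p): M ≅ I[1,3], I[2,4], I[3,4]^2.
μ_θ-semistable layers: μ^(1)=2; μ^(2)=1/3; μ^(3)=-1/2; μ^(4)=-3

((0, 0, 0, 3); (1, 1, 1, 0); (0, 1, 1, 0); (0, 0, 2, 0))


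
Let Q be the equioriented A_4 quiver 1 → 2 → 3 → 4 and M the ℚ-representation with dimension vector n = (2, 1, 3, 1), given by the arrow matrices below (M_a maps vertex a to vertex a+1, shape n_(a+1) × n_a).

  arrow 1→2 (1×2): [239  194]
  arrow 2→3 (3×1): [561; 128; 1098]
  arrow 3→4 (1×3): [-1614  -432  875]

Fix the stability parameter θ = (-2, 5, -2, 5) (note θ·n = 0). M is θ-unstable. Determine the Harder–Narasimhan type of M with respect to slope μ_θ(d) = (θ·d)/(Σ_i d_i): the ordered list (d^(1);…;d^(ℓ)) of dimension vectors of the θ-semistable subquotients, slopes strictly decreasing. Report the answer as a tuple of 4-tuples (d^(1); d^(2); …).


Barcode: M ≅ I[1,1], I[1,3], I[3,3], I[3,4]. HN layers by μ_θ (3 steps, strictly decreasing):
  μ^(1)=5; μ^(2)=3/2; μ^(3)=-2

((0, 0, 0, 1); (0, 1, 1, 0); (2, 0, 2, 0))


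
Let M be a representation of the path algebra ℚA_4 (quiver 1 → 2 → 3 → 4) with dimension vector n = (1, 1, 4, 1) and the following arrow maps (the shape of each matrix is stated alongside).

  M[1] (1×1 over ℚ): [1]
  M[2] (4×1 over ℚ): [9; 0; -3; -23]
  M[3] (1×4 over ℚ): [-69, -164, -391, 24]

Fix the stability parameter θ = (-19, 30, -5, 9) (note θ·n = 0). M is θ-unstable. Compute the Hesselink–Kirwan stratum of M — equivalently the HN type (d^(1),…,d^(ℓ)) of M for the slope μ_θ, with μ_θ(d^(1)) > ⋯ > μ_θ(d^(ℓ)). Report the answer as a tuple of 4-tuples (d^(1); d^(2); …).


Barcode: M ≅ I[1,3], I[3,3]^2, I[3,4]. HN layers by μ_θ (4 steps, strictly decreasing):
  μ^(1)=25/2; μ^(2)=9; μ^(3)=-5; μ^(4)=-19

((0, 1, 1, 0); (0, 0, 0, 1); (0, 0, 3, 0); (1, 0, 0, 0))


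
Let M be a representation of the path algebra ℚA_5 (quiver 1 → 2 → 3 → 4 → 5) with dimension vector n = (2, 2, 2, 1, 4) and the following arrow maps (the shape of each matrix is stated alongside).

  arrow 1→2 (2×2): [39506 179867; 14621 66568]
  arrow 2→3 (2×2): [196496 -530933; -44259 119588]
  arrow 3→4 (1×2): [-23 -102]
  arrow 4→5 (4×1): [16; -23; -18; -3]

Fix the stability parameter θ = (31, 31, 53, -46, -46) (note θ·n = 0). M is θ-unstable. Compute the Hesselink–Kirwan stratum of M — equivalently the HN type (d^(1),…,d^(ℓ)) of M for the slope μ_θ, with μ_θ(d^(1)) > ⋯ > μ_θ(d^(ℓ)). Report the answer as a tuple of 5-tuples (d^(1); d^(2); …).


Via rank(M_{q-1}∘⋯∘M_p): M ≅ I[1,3], I[1,5], I[5,5]^3.
μ_θ-semistable layers: μ^(1)=53; μ^(2)=31; μ^(3)=23/5; μ^(4)=-46

((0, 0, 1, 0, 0); (1, 1, 0, 0, 0); (1, 1, 1, 1, 1); (0, 0, 0, 0, 3))


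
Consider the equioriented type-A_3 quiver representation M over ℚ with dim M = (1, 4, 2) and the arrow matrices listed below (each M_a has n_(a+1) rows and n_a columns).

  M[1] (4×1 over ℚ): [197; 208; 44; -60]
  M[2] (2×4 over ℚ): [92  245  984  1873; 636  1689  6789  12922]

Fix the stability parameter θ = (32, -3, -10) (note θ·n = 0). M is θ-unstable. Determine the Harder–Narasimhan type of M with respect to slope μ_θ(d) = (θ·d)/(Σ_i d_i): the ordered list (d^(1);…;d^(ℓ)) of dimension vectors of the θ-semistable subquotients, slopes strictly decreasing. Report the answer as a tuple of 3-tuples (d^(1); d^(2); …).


Via rank(M_{q-1}∘⋯∘M_p): M ≅ I[1,2], I[2,2], I[2,3]^2.
μ_θ-semistable layers: μ^(1)=29/2; μ^(2)=-3; μ^(3)=-13/2

((1, 1, 0); (0, 1, 0); (0, 2, 2))


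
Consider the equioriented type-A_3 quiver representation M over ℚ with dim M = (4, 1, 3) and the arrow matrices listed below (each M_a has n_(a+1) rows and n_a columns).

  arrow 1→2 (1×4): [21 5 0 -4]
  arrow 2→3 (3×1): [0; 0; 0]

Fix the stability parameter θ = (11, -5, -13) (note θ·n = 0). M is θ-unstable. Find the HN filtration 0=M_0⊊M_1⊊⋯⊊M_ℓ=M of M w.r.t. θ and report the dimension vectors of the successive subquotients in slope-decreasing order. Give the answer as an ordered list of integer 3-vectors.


Interval decomposition of M: I[1,1]^3, I[1,2], I[3,3]^3.
HN type (ℓ=3): μ^(1)=11; μ^(2)=3; μ^(3)=-13

((3, 0, 0); (1, 1, 0); (0, 0, 3))


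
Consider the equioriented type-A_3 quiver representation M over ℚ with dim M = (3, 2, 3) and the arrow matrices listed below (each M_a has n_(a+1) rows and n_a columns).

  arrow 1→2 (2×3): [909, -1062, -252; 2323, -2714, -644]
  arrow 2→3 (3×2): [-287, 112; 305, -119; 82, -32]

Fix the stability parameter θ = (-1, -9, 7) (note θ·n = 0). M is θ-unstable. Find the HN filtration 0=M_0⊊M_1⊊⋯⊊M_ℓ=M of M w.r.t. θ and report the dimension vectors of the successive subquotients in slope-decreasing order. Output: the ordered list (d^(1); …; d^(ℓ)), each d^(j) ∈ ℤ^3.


Via rank(M_{q-1}∘⋯∘M_p): M ≅ I[1,1]^2, I[1,3], I[2,3], I[3,3].
μ_θ-semistable layers: μ^(1)=7; μ^(2)=-1; μ^(3)=-5; μ^(4)=-9

((0, 0, 3); (2, 0, 0); (1, 1, 0); (0, 1, 0))


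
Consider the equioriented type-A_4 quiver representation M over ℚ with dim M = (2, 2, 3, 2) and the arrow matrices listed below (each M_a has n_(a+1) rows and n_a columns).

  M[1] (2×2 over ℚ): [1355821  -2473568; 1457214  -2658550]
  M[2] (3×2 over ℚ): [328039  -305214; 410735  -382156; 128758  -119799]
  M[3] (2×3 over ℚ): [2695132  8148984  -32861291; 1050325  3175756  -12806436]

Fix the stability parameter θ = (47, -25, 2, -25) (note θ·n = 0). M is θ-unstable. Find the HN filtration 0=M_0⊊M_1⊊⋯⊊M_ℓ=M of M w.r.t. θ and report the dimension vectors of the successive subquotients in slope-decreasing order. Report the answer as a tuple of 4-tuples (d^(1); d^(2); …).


Barcode: M ≅ I[1,4]^2, I[3,3]. HN layers by μ_θ (2 steps, strictly decreasing):
  μ^(1)=2; μ^(2)=-1/4

((0, 0, 1, 0); (2, 2, 2, 2))


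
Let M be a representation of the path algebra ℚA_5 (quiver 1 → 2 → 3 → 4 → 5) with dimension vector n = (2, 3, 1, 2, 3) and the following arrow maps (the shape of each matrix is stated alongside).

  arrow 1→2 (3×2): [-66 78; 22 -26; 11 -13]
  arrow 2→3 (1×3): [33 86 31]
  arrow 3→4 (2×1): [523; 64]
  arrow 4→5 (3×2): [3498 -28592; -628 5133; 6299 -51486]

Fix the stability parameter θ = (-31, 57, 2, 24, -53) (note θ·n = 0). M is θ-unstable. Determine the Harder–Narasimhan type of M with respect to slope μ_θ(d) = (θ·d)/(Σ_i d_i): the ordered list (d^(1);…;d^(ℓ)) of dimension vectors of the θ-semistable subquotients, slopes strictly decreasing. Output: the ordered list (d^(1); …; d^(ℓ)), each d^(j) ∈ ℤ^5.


Barcode: M ≅ I[1,1], I[1,5], I[2,2]^2, I[4,5], I[5,5]. HN layers by μ_θ (5 steps, strictly decreasing):
  μ^(1)=57; μ^(2)=15/2; μ^(3)=-29/2; μ^(4)=-31; μ^(5)=-53

((0, 2, 0, 0, 0); (0, 1, 1, 1, 1); (0, 0, 0, 1, 1); (2, 0, 0, 0, 0); (0, 0, 0, 0, 1))


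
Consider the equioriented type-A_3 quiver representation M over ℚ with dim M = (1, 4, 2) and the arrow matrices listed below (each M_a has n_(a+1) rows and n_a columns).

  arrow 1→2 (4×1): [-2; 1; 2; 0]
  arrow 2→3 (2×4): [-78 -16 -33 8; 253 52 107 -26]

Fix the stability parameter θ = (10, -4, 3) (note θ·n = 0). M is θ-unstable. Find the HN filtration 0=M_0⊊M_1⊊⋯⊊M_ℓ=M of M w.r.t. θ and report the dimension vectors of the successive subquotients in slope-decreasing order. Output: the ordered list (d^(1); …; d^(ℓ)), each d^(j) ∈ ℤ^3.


Via rank(M_{q-1}∘⋯∘M_p): M ≅ I[1,3], I[2,2]^2, I[2,3].
μ_θ-semistable layers: μ^(1)=3; μ^(2)=-4

((1, 1, 2); (0, 3, 0))


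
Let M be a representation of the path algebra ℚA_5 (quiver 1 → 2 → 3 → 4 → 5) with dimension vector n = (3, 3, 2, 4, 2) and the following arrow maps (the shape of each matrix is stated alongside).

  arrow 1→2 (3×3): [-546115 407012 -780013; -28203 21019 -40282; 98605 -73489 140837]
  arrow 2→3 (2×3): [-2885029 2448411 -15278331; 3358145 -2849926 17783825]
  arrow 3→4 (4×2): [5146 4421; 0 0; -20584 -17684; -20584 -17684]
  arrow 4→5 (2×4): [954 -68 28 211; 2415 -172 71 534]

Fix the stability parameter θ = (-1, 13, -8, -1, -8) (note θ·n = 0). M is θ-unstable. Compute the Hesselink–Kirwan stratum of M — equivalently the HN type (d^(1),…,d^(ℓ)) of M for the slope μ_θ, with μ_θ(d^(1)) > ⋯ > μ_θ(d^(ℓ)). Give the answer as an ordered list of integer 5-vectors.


Via rank(M_{q-1}∘⋯∘M_p): M ≅ I[1,2], I[1,3], I[1,5], I[4,4]^2, I[4,5].
μ_θ-semistable layers: μ^(1)=13; μ^(2)=5/2; μ^(3)=-1; μ^(4)=-9/2

((0, 1, 0, 0, 0); (0, 1, 1, 0, 0); (3, 1, 1, 3, 1); (0, 0, 0, 1, 1))


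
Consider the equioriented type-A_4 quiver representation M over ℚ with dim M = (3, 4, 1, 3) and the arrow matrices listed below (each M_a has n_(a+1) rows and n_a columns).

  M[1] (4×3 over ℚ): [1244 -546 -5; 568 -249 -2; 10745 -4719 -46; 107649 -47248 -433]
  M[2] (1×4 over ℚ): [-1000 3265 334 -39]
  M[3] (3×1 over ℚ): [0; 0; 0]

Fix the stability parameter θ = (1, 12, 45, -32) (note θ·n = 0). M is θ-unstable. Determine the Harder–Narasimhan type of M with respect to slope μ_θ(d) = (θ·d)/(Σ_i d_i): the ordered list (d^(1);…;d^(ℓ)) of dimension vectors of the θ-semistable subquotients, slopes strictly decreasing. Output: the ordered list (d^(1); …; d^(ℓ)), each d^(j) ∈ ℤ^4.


Interval decomposition of M: I[1,2]^2, I[1,3], I[2,2], I[4,4]^3.
HN type (ℓ=4): μ^(1)=45; μ^(2)=12; μ^(3)=1; μ^(4)=-32

((0, 0, 1, 0); (0, 4, 0, 0); (3, 0, 0, 0); (0, 0, 0, 3))


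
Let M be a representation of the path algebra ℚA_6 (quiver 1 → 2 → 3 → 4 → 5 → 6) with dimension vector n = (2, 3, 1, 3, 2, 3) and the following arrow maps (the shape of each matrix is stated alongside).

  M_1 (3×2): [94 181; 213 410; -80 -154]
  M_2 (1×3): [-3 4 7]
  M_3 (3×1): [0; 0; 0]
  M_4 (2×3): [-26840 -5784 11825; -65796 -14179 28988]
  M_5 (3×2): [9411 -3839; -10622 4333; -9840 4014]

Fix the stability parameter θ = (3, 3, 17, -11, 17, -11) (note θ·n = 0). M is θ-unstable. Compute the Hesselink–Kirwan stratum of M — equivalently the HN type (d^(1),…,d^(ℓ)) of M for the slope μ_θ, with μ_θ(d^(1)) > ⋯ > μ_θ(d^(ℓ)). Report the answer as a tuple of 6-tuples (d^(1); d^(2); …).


Via rank(M_{q-1}∘⋯∘M_p): M ≅ I[1,2], I[1,3], I[2,2], I[4,4], I[4,6]^2, I[6,6].
μ_θ-semistable layers: μ^(1)=17; μ^(2)=3; μ^(3)=-11

((0, 0, 1, 0, 0, 0); (2, 3, 0, 0, 2, 2); (0, 0, 0, 3, 0, 1))


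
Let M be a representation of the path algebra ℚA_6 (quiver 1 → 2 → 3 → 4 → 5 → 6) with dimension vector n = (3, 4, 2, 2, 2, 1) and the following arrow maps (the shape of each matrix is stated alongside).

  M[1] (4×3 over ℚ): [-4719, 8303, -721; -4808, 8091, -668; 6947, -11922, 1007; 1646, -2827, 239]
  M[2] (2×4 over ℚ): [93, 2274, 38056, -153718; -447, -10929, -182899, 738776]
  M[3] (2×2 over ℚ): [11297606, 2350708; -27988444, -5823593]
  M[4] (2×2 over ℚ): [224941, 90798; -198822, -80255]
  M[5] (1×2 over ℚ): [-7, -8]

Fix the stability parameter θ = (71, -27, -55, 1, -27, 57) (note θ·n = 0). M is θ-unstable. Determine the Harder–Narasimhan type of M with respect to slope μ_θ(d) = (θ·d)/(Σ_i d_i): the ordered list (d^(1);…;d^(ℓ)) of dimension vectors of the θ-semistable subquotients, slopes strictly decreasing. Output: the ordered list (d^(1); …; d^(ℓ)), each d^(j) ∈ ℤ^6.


Via rank(M_{q-1}∘⋯∘M_p): M ≅ I[1,2], I[1,5], I[1,6], I[2,2].
μ_θ-semistable layers: μ^(1)=57; μ^(2)=22; μ^(3)=-37/5; μ^(4)=-27

((0, 0, 0, 0, 0, 1); (1, 1, 0, 0, 0, 0); (2, 2, 2, 2, 2, 0); (0, 1, 0, 0, 0, 0))


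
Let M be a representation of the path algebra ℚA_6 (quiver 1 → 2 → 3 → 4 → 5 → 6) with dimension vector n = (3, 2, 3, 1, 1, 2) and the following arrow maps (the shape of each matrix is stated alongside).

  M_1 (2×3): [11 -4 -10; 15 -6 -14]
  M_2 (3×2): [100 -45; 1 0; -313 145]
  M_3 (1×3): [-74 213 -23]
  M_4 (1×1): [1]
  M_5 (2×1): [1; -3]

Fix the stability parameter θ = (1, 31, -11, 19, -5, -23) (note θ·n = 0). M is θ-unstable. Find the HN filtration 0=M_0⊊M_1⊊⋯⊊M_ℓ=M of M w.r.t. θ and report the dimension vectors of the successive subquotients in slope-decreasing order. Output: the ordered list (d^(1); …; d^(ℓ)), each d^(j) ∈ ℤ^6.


Barcode: M ≅ I[1,1], I[1,3], I[1,6], I[3,3], I[6,6]. HN layers by μ_θ (5 steps, strictly decreasing):
  μ^(1)=10; μ^(2)=11/5; μ^(3)=1; μ^(4)=-11; μ^(5)=-23

((0, 1, 1, 0, 0, 0); (0, 1, 1, 1, 1, 1); (3, 0, 0, 0, 0, 0); (0, 0, 1, 0, 0, 0); (0, 0, 0, 0, 0, 1))


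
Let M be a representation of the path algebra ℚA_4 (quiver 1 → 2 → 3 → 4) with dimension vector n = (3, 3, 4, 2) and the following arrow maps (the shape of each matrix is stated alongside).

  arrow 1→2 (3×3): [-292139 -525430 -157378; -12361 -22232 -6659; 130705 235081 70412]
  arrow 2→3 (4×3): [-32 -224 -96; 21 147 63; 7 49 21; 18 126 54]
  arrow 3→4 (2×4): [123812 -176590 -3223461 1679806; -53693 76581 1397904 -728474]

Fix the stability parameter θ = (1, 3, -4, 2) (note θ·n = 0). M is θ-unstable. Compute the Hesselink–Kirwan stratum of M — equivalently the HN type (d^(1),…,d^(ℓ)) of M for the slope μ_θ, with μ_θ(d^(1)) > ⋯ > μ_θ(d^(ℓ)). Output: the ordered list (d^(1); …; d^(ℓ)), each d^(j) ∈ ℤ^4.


Interval decomposition of M: I[1,2]^2, I[1,4], I[3,3]^2, I[3,4].
HN type (ℓ=5): μ^(1)=3; μ^(2)=2; μ^(3)=1; μ^(4)=0; μ^(5)=-4

((0, 2, 0, 0); (0, 0, 0, 2); (2, 0, 0, 0); (1, 1, 1, 0); (0, 0, 3, 0))


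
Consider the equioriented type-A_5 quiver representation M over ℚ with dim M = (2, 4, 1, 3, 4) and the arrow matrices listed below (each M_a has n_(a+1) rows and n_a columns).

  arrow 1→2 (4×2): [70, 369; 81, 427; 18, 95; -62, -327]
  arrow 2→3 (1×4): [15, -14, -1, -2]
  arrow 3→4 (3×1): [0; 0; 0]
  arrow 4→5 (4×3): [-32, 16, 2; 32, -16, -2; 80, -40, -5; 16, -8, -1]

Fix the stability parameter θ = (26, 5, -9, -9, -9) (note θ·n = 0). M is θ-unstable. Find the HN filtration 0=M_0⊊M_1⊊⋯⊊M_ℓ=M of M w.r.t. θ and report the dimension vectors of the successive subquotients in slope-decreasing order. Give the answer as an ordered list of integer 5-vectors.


Via rank(M_{q-1}∘⋯∘M_p): M ≅ I[1,2], I[1,3], I[2,2]^2, I[4,4]^2, I[4,5], I[5,5]^3.
μ_θ-semistable layers: μ^(1)=31/2; μ^(2)=22/3; μ^(3)=5; μ^(4)=-9

((1, 1, 0, 0, 0); (1, 1, 1, 0, 0); (0, 2, 0, 0, 0); (0, 0, 0, 3, 4))


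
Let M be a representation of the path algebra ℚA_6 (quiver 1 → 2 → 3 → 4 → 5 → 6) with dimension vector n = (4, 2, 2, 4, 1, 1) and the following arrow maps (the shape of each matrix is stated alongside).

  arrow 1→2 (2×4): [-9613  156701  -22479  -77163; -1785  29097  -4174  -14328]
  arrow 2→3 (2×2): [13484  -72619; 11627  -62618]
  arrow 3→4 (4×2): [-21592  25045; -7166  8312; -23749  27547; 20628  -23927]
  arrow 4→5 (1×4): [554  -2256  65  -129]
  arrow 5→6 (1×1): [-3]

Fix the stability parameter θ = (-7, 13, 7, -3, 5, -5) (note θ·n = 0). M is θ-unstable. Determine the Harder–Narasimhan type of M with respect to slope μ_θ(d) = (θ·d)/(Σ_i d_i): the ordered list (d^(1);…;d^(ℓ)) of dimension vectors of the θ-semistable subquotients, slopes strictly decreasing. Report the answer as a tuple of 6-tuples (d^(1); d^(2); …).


Interval decomposition of M: I[1,1]^2, I[1,4], I[1,6], I[4,4]^2.
HN type (ℓ=4): μ^(1)=17/3; μ^(2)=17/5; μ^(3)=-3; μ^(4)=-7

((0, 1, 1, 1, 0, 0); (0, 1, 1, 1, 1, 1); (0, 0, 0, 2, 0, 0); (4, 0, 0, 0, 0, 0))


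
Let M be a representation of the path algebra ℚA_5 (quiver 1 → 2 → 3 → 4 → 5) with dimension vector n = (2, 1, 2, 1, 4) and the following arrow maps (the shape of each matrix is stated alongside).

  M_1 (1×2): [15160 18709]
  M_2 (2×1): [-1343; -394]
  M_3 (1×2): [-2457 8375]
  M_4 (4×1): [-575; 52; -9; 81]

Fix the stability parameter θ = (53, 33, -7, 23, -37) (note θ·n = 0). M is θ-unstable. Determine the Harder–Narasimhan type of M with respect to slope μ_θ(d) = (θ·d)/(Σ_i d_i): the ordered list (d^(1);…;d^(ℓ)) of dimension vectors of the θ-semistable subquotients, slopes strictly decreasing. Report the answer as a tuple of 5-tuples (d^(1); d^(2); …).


Interval decomposition of M: I[1,1], I[1,5], I[3,3], I[5,5]^3.
HN type (ℓ=4): μ^(1)=53; μ^(2)=13; μ^(3)=-7; μ^(4)=-37

((1, 0, 0, 0, 0); (1, 1, 1, 1, 1); (0, 0, 1, 0, 0); (0, 0, 0, 0, 3))


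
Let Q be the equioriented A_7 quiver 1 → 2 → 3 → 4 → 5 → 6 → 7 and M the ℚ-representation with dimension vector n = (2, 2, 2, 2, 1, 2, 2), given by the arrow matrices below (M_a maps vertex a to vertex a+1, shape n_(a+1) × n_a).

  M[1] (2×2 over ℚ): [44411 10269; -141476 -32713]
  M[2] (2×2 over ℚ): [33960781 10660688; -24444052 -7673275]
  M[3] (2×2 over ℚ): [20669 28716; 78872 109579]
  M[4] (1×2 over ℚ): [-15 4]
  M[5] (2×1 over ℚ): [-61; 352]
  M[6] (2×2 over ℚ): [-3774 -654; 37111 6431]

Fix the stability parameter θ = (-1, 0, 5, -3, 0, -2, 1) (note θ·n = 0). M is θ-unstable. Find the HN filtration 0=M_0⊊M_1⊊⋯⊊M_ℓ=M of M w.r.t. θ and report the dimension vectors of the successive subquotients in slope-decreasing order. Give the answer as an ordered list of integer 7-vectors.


Barcode: M ≅ I[1,4], I[1,7], I[6,6], I[7,7]. HN layers by μ_θ (4 steps, strictly decreasing):
  μ^(1)=1; μ^(2)=0; μ^(3)=-1; μ^(4)=-2

((0, 0, 1, 1, 0, 0, 2); (0, 2, 1, 1, 1, 1, 0); (2, 0, 0, 0, 0, 0, 0); (0, 0, 0, 0, 0, 1, 0))


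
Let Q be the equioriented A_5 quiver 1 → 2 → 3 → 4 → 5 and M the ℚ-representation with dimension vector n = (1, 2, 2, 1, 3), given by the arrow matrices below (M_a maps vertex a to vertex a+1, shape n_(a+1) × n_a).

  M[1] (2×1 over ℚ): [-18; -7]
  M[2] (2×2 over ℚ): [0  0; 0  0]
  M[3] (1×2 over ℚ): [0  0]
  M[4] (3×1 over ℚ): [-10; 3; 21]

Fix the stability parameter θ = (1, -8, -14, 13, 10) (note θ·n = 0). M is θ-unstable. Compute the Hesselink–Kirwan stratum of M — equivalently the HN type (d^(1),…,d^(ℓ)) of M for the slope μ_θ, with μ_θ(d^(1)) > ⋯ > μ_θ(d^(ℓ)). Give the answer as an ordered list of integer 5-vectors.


Interval decomposition of M: I[1,2], I[2,2], I[3,3]^2, I[4,5], I[5,5]^2.
HN type (ℓ=5): μ^(1)=23/2; μ^(2)=10; μ^(3)=-7/2; μ^(4)=-8; μ^(5)=-14

((0, 0, 0, 1, 1); (0, 0, 0, 0, 2); (1, 1, 0, 0, 0); (0, 1, 0, 0, 0); (0, 0, 2, 0, 0))


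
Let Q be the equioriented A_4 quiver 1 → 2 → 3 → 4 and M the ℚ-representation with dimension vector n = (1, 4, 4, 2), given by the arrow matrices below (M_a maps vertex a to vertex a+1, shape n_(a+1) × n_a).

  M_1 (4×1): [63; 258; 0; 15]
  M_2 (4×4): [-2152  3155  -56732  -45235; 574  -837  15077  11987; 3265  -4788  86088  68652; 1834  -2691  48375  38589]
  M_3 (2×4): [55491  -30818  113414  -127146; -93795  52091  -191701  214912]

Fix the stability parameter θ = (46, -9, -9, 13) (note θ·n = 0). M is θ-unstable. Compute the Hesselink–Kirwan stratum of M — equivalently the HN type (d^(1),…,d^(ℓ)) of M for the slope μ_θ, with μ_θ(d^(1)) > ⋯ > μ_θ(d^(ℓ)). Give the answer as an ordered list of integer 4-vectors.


Barcode: M ≅ I[1,4], I[2,2], I[2,3], I[2,4], I[3,3]. HN layers by μ_θ (3 steps, strictly decreasing):
  μ^(1)=13; μ^(2)=28/3; μ^(3)=-9

((0, 0, 0, 2); (1, 1, 1, 0); (0, 3, 3, 0))


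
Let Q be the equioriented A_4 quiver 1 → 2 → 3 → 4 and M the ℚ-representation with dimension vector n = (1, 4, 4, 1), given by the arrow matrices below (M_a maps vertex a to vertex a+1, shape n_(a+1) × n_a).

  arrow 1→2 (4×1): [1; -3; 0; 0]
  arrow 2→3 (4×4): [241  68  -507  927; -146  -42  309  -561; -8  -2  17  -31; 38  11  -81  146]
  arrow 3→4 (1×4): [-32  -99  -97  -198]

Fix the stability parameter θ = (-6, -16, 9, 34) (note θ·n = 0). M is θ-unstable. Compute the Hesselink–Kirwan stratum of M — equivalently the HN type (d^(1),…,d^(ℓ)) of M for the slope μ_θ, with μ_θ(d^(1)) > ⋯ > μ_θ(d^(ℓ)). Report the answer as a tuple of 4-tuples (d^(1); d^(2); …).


Barcode: M ≅ I[1,3], I[2,3]^2, I[2,4]. HN layers by μ_θ (4 steps, strictly decreasing):
  μ^(1)=34; μ^(2)=9; μ^(3)=-11; μ^(4)=-16

((0, 0, 0, 1); (0, 0, 4, 0); (1, 1, 0, 0); (0, 3, 0, 0))


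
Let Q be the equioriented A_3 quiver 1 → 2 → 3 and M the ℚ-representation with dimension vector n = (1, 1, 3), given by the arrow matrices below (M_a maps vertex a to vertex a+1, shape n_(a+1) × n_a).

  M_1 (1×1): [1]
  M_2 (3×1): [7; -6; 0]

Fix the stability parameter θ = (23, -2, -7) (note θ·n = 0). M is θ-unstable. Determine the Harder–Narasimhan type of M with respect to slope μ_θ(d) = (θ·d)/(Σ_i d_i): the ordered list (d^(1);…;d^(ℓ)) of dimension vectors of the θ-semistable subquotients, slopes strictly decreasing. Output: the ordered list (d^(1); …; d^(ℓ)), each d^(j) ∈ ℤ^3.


Interval decomposition of M: I[1,3], I[3,3]^2.
HN type (ℓ=2): μ^(1)=14/3; μ^(2)=-7

((1, 1, 1); (0, 0, 2))


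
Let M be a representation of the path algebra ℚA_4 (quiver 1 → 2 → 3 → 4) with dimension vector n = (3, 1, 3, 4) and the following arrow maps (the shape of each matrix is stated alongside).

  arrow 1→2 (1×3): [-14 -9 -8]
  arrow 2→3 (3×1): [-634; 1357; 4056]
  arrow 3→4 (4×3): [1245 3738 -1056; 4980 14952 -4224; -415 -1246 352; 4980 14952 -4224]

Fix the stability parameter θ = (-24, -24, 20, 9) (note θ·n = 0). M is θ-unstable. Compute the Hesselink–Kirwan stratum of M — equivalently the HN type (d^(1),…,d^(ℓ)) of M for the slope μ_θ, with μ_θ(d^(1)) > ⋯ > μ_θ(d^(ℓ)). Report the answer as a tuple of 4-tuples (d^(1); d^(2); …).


Interval decomposition of M: I[1,1]^2, I[1,3], I[3,3], I[3,4], I[4,4]^3.
HN type (ℓ=4): μ^(1)=20; μ^(2)=29/2; μ^(3)=9; μ^(4)=-24

((0, 0, 2, 0); (0, 0, 1, 1); (0, 0, 0, 3); (3, 1, 0, 0))


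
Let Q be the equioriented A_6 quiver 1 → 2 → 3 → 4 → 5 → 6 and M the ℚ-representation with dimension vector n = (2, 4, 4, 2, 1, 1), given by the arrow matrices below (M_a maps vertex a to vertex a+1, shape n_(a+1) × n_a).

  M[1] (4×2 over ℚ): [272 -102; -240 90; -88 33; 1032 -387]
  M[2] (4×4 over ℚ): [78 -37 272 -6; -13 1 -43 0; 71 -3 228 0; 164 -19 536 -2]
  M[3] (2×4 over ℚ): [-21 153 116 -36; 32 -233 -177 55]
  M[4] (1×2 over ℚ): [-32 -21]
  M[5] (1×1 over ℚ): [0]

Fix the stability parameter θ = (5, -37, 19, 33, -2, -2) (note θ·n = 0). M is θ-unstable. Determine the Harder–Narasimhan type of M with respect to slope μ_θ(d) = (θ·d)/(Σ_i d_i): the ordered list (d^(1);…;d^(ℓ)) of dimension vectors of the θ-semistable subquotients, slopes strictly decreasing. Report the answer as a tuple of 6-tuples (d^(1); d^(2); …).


Interval decomposition of M: I[1,1], I[1,5], I[2,3]^2, I[2,4], I[6,6].
HN type (ℓ=7): μ^(1)=33; μ^(2)=19; μ^(3)=50/3; μ^(4)=5; μ^(5)=-2; μ^(6)=-16; μ^(7)=-37

((0, 0, 0, 1, 0, 0); (0, 0, 3, 0, 0, 0); (0, 0, 1, 1, 1, 0); (1, 0, 0, 0, 0, 0); (0, 0, 0, 0, 0, 1); (1, 1, 0, 0, 0, 0); (0, 3, 0, 0, 0, 0))


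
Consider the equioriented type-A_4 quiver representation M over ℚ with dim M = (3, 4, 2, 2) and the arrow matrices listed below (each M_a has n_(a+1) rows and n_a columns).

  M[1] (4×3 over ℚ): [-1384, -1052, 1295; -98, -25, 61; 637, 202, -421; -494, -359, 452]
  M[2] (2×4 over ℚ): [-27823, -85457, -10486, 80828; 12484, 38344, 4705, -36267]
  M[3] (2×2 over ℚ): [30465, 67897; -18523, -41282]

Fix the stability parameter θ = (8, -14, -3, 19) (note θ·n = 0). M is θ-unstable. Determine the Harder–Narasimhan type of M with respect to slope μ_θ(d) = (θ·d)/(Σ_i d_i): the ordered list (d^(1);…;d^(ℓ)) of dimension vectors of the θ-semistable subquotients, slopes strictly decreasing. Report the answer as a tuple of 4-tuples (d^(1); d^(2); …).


Via rank(M_{q-1}∘⋯∘M_p): M ≅ I[1,2], I[1,4]^2, I[2,2].
μ_θ-semistable layers: μ^(1)=19; μ^(2)=-3; μ^(3)=-14

((0, 0, 0, 2); (3, 3, 2, 0); (0, 1, 0, 0))


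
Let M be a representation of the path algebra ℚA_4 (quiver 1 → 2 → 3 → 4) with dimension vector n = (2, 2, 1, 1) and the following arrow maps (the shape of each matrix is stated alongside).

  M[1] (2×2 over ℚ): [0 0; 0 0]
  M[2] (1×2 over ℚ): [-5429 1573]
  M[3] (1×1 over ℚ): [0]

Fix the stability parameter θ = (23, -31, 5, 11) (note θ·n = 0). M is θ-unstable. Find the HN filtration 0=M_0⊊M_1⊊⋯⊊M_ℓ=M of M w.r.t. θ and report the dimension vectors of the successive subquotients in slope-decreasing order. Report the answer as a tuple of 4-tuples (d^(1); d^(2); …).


Barcode: M ≅ I[1,1]^2, I[2,2], I[2,3], I[4,4]. HN layers by μ_θ (4 steps, strictly decreasing):
  μ^(1)=23; μ^(2)=11; μ^(3)=5; μ^(4)=-31

((2, 0, 0, 0); (0, 0, 0, 1); (0, 0, 1, 0); (0, 2, 0, 0))


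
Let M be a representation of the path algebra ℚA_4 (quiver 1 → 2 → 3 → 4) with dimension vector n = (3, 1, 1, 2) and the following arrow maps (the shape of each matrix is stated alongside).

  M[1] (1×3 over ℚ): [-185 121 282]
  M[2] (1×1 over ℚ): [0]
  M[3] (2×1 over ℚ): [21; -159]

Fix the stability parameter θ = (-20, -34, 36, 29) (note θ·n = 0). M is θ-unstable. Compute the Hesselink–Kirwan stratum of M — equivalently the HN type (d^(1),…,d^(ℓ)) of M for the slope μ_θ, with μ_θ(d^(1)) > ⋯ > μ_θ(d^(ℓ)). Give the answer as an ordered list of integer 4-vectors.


Interval decomposition of M: I[1,1]^2, I[1,2], I[3,4], I[4,4].
HN type (ℓ=4): μ^(1)=65/2; μ^(2)=29; μ^(3)=-20; μ^(4)=-27

((0, 0, 1, 1); (0, 0, 0, 1); (2, 0, 0, 0); (1, 1, 0, 0))


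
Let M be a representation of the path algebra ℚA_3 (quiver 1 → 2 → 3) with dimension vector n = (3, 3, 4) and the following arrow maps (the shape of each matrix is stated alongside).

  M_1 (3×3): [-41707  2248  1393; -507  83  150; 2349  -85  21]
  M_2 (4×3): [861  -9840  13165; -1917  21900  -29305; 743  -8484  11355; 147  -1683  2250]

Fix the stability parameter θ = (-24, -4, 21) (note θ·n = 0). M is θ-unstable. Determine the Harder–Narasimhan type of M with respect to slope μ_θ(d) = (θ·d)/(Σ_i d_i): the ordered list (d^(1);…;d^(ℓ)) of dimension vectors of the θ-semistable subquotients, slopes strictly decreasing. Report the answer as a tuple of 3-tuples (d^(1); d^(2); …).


Via rank(M_{q-1}∘⋯∘M_p): M ≅ I[1,2], I[1,3]^2, I[3,3]^2.
μ_θ-semistable layers: μ^(1)=21; μ^(2)=-4; μ^(3)=-24

((0, 0, 4); (0, 3, 0); (3, 0, 0))


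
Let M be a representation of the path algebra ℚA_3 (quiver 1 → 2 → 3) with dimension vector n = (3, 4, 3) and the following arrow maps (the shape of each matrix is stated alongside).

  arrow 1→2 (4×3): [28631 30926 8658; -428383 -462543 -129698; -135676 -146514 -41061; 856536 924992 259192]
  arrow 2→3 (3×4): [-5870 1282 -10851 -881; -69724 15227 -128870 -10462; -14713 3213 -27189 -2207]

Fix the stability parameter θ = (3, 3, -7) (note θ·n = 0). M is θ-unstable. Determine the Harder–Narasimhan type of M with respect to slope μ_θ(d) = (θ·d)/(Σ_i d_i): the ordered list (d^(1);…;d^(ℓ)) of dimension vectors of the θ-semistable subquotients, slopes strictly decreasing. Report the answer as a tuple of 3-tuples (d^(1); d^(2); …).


Barcode: M ≅ I[1,3]^3, I[2,2]. HN layers by μ_θ (2 steps, strictly decreasing):
  μ^(1)=3; μ^(2)=-1/3

((0, 1, 0); (3, 3, 3))


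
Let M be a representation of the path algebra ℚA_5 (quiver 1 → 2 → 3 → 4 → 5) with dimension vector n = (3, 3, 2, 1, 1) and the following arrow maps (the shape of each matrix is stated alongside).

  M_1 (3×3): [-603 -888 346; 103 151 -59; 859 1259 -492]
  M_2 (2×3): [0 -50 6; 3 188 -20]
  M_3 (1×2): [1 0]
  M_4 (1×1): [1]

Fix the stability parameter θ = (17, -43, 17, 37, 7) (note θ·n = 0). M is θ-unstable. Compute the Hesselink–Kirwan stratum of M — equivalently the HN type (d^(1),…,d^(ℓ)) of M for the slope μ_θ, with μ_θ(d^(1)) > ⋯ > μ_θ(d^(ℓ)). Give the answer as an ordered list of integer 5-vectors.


Interval decomposition of M: I[1,2], I[1,3], I[1,5].
HN type (ℓ=3): μ^(1)=22; μ^(2)=17; μ^(3)=-13

((0, 0, 0, 1, 1); (0, 0, 2, 0, 0); (3, 3, 0, 0, 0))


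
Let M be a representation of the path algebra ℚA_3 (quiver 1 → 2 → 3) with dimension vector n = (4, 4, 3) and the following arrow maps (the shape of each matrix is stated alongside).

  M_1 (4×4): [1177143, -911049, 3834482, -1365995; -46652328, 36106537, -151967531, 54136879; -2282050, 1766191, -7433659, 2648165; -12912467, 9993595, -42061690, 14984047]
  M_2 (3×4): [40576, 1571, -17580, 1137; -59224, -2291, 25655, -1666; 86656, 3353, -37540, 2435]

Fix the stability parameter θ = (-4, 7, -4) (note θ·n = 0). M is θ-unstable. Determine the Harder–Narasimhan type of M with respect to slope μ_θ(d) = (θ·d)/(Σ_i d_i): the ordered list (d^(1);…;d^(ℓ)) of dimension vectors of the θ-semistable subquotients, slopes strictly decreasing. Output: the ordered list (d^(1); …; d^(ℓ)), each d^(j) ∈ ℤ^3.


Via rank(M_{q-1}∘⋯∘M_p): M ≅ I[1,1], I[1,2]^2, I[1,3], I[2,3], I[3,3].
μ_θ-semistable layers: μ^(1)=7; μ^(2)=3/2; μ^(3)=-4

((0, 2, 0); (0, 2, 2); (4, 0, 1))


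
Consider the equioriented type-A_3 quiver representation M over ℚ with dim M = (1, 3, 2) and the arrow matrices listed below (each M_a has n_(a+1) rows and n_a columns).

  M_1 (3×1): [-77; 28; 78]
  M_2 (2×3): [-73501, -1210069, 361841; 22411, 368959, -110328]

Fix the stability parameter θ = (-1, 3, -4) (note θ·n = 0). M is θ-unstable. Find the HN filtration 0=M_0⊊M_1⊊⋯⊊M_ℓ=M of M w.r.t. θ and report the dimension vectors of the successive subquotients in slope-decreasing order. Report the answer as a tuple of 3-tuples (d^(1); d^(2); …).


Interval decomposition of M: I[1,3], I[2,2], I[2,3].
HN type (ℓ=3): μ^(1)=3; μ^(2)=-1/2; μ^(3)=-1

((0, 1, 0); (0, 2, 2); (1, 0, 0))


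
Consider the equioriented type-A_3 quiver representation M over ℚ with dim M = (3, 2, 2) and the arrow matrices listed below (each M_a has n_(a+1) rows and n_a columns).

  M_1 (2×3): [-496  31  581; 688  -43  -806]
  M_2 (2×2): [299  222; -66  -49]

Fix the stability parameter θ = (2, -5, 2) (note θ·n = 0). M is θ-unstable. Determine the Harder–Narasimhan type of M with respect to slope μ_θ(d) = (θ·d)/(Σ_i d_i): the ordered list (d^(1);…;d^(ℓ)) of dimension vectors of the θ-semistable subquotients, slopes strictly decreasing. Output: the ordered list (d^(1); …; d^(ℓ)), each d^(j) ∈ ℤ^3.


Barcode: M ≅ I[1,1], I[1,3]^2. HN layers by μ_θ (2 steps, strictly decreasing):
  μ^(1)=2; μ^(2)=-3/2

((1, 0, 2); (2, 2, 0))


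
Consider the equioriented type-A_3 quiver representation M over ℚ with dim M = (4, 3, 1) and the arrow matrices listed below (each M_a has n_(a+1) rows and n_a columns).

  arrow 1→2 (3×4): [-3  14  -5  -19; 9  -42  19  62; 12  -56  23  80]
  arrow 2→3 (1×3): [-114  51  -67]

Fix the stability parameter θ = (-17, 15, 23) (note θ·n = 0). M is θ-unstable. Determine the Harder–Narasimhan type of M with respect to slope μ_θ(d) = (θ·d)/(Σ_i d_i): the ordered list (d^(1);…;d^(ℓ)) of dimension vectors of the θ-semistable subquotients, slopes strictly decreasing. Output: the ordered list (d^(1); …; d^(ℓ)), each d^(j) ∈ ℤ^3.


Barcode: M ≅ I[1,1], I[1,2]^2, I[1,3]. HN layers by μ_θ (3 steps, strictly decreasing):
  μ^(1)=23; μ^(2)=15; μ^(3)=-17

((0, 0, 1); (0, 3, 0); (4, 0, 0))


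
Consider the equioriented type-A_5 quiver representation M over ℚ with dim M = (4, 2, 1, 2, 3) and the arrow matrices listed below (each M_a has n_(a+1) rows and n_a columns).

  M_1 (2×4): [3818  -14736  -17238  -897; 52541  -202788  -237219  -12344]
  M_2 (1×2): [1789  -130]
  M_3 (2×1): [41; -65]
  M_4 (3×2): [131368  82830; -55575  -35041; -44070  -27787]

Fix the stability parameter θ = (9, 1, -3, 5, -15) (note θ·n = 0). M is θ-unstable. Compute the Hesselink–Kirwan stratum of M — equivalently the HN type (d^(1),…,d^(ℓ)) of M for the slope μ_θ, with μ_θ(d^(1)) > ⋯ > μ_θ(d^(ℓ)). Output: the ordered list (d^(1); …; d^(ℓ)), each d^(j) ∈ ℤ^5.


Barcode: M ≅ I[1,1]^2, I[1,2], I[1,5], I[4,5], I[5,5]. HN layers by μ_θ (5 steps, strictly decreasing):
  μ^(1)=9; μ^(2)=5; μ^(3)=-3/5; μ^(4)=-5; μ^(5)=-15

((2, 0, 0, 0, 0); (1, 1, 0, 0, 0); (1, 1, 1, 1, 1); (0, 0, 0, 1, 1); (0, 0, 0, 0, 1))


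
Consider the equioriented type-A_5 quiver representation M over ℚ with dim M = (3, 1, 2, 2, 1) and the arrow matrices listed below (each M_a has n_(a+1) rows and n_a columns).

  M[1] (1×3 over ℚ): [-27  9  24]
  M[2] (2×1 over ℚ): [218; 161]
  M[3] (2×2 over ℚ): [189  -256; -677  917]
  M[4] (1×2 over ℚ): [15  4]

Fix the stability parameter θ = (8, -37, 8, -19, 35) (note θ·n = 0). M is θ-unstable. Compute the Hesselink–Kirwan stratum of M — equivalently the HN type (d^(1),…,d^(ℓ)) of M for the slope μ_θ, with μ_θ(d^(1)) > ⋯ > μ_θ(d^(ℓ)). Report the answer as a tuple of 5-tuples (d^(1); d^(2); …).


Via rank(M_{q-1}∘⋯∘M_p): M ≅ I[1,1]^2, I[1,5], I[3,4].
μ_θ-semistable layers: μ^(1)=35; μ^(2)=8; μ^(3)=-11/2; μ^(4)=-29/2

((0, 0, 0, 0, 1); (2, 0, 0, 0, 0); (0, 0, 2, 2, 0); (1, 1, 0, 0, 0))


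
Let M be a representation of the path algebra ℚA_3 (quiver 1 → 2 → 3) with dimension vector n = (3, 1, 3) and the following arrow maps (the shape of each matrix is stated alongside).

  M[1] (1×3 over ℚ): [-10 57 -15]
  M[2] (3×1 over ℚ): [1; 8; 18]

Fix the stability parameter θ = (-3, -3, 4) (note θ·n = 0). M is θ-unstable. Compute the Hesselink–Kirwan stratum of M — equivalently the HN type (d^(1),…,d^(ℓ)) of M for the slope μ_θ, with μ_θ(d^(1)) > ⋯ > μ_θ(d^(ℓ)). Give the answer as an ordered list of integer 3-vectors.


Barcode: M ≅ I[1,1]^2, I[1,3], I[3,3]^2. HN layers by μ_θ (2 steps, strictly decreasing):
  μ^(1)=4; μ^(2)=-3

((0, 0, 3); (3, 1, 0))


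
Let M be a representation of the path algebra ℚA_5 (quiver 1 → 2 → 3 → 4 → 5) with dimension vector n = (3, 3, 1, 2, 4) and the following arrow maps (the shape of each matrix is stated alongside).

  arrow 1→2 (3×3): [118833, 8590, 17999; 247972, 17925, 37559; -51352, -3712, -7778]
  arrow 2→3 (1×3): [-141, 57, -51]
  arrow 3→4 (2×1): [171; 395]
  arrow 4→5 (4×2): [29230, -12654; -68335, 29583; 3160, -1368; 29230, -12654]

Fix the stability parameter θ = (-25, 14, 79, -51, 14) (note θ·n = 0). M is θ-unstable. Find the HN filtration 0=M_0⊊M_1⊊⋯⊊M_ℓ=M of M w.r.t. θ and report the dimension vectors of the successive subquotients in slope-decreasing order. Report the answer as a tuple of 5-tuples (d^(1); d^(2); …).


Interval decomposition of M: I[1,2]^2, I[1,4], I[4,5], I[5,5]^3.
HN type (ℓ=3): μ^(1)=14; μ^(2)=-25; μ^(3)=-51

((0, 3, 1, 1, 4); (3, 0, 0, 0, 0); (0, 0, 0, 1, 0))


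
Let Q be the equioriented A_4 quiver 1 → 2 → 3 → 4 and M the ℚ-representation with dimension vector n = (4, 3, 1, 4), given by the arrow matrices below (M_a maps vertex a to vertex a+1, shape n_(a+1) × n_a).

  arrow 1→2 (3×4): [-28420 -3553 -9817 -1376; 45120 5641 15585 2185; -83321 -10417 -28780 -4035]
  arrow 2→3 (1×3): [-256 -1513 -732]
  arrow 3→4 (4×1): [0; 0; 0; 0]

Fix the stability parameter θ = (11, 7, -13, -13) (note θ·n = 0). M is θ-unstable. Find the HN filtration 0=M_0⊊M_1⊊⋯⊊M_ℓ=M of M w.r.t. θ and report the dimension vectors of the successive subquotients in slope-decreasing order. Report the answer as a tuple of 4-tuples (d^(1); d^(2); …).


Via rank(M_{q-1}∘⋯∘M_p): M ≅ I[1,1], I[1,2]^2, I[1,3], I[4,4]^4.
μ_θ-semistable layers: μ^(1)=11; μ^(2)=9; μ^(3)=5/3; μ^(4)=-13

((1, 0, 0, 0); (2, 2, 0, 0); (1, 1, 1, 0); (0, 0, 0, 4))


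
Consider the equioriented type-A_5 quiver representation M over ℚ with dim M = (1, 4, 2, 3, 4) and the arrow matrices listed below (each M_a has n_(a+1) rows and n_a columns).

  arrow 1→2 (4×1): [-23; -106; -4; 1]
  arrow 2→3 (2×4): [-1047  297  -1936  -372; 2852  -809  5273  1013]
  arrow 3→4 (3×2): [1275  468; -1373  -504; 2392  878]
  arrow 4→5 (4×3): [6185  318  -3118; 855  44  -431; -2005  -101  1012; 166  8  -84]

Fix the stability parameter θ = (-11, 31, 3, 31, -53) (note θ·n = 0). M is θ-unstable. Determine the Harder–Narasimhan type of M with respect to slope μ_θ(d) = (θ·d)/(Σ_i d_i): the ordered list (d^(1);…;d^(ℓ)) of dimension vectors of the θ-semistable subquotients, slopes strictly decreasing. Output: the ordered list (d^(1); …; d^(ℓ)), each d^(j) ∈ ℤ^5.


Via rank(M_{q-1}∘⋯∘M_p): M ≅ I[1,5], I[2,2]^2, I[2,5], I[4,5], I[5,5].
μ_θ-semistable layers: μ^(1)=31; μ^(2)=3; μ^(3)=-11; μ^(4)=-53

((0, 2, 0, 0, 0); (0, 2, 2, 2, 2); (1, 0, 0, 1, 1); (0, 0, 0, 0, 1))


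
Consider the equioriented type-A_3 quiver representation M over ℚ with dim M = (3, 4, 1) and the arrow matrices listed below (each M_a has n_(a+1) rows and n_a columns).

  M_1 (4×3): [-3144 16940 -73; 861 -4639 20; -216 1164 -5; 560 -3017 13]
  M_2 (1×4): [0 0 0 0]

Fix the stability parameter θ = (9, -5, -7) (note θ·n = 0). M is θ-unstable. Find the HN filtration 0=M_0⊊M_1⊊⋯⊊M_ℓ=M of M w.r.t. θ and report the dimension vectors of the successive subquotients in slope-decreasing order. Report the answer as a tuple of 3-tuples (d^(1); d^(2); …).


Interval decomposition of M: I[1,2]^3, I[2,2], I[3,3].
HN type (ℓ=3): μ^(1)=2; μ^(2)=-5; μ^(3)=-7

((3, 3, 0); (0, 1, 0); (0, 0, 1))


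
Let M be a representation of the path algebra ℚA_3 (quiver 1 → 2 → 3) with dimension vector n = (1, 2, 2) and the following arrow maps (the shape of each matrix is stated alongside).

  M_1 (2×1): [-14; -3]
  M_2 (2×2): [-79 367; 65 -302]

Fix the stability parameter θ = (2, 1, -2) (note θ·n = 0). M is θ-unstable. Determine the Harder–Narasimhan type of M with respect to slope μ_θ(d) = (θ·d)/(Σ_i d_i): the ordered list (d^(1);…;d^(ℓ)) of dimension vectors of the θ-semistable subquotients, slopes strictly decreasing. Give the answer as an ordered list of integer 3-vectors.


Interval decomposition of M: I[1,3], I[2,3].
HN type (ℓ=2): μ^(1)=1/3; μ^(2)=-1/2

((1, 1, 1); (0, 1, 1))


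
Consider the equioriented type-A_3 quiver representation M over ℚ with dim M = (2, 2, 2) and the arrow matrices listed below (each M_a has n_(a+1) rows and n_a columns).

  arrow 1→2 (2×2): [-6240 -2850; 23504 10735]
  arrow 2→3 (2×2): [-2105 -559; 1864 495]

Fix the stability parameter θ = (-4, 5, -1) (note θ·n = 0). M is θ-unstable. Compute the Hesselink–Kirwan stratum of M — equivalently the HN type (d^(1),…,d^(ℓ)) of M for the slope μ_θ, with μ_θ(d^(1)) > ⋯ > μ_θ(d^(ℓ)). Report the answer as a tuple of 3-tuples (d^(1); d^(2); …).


Interval decomposition of M: I[1,1], I[1,3], I[2,3].
HN type (ℓ=2): μ^(1)=2; μ^(2)=-4

((0, 2, 2); (2, 0, 0))


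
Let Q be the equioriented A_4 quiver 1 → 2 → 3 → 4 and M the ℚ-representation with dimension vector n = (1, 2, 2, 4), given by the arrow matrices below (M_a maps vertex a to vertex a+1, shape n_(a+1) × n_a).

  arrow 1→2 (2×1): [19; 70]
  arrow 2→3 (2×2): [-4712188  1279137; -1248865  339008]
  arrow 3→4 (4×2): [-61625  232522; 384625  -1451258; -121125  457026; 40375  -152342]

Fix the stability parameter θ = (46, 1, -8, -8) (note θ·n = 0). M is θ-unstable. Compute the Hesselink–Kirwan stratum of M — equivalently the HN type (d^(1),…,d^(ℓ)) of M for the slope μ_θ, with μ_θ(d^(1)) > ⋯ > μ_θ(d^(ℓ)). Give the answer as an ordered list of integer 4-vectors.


Interval decomposition of M: I[1,3], I[2,4], I[4,4]^3.
HN type (ℓ=3): μ^(1)=13; μ^(2)=-5; μ^(3)=-8

((1, 1, 1, 0); (0, 1, 1, 1); (0, 0, 0, 3))
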